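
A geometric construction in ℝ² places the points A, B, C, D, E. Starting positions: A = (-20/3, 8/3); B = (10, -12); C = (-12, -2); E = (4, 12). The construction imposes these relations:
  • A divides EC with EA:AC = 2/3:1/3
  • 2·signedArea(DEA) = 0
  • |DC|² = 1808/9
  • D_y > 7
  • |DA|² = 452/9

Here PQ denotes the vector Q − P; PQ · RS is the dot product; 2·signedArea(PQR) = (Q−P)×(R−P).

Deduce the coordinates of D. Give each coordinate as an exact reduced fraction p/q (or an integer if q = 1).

1. D_x = -4/3  [line 28/3·x + -32/3·y + 272/3 = 0 ∩ |DC|² = 1808/9]
2. D_y = 22/3  [line 28/3·x + -32/3·y + 272/3 = 0 ∩ |DC|² = 1808/9]
   → D = (-4/3, 22/3)

D = (-4/3, 22/3)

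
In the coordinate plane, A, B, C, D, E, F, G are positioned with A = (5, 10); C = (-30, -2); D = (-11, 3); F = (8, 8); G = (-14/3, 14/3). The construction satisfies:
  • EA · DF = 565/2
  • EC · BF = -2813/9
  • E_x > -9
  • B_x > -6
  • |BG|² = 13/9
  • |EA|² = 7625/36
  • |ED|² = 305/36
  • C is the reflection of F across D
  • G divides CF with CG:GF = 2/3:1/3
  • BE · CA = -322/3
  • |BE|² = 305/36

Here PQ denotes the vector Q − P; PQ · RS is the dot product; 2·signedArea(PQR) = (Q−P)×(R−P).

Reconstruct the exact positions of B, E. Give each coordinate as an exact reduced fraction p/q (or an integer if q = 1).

1. E_x = -25/3  [line -19·x + -5·y + -275/2 = 0 ∩ |EA|² = 7625/36]
2. E_y = 25/6  [line -19·x + -5·y + -275/2 = 0 ∩ |EA|² = 7625/36]
   → E = (-25/3, 25/6)
3. B_x = -17/3  [BE · CA = -322/3 ∩ EC · BF = -2813/9]
4. B_y = 16/3  [BE · CA = -322/3 ∩ EC · BF = -2813/9]
   → B = (-17/3, 16/3)

B = (-17/3, 16/3)
E = (-25/3, 25/6)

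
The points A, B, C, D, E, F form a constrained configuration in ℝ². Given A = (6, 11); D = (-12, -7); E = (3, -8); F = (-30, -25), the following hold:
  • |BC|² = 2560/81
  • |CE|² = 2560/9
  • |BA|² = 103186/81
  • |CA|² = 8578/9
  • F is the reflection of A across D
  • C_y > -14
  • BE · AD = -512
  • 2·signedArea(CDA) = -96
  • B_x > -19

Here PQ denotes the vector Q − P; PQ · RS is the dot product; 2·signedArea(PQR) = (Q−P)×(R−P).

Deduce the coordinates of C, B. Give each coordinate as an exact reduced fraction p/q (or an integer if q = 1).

1. B_x = -55/3  [line 18·x + 18·y + 602 = 0 ∩ |BA|² = 103186/81]
2. B_y = -136/9  [line 18·x + 18·y + 602 = 0 ∩ |BA|² = 103186/81]
   → B = (-55/3, -136/9)
3. C_x = -13  [line -18·x + 18·y + 6 = 0 ∩ |BC|² = 2560/81]
4. C_y = -40/3  [line -18·x + 18·y + 6 = 0 ∩ |BC|² = 2560/81]
   → C = (-13, -40/3)

B = (-55/3, -136/9)
C = (-13, -40/3)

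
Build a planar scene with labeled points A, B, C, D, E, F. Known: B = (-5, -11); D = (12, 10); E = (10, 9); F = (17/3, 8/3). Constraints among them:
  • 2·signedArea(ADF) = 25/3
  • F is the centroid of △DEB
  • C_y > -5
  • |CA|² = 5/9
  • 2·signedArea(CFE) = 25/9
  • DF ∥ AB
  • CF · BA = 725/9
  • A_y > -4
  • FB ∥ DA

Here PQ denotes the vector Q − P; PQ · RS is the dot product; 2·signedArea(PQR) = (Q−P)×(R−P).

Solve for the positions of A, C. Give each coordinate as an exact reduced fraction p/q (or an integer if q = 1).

A = (4/3, -11/3)
C = (2/3, -4)

1. A_x = 4/3  [DF ∥ AB ∩ FB ∥ DA]
2. A_y = -11/3  [DF ∥ AB ∩ FB ∥ DA]
   → A = (4/3, -11/3)
3. C_x = 2/3  [CF · BA = 725/9 ∩ 2·signedArea(CFE) = 25/9]
4. C_y = -4  [CF · BA = 725/9 ∩ 2·signedArea(CFE) = 25/9]
   → C = (2/3, -4)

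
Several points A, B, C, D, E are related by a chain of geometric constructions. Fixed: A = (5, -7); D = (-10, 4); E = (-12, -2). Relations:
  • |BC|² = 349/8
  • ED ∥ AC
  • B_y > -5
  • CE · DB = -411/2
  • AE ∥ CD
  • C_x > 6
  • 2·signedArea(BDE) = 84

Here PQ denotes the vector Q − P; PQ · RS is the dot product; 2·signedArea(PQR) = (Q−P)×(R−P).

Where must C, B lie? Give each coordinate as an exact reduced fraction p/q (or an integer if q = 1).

1. C_x = 7  [AE ∥ CD ∩ ED ∥ AC]
2. C_y = -1  [AE ∥ CD ∩ ED ∥ AC]
   → C = (7, -1)
3. B_x = 5/4  [2·signedArea(BDE) = 84 ∩ CE · DB = -411/2]
4. B_y = -17/4  [2·signedArea(BDE) = 84 ∩ CE · DB = -411/2]
   → B = (5/4, -17/4)

B = (5/4, -17/4)
C = (7, -1)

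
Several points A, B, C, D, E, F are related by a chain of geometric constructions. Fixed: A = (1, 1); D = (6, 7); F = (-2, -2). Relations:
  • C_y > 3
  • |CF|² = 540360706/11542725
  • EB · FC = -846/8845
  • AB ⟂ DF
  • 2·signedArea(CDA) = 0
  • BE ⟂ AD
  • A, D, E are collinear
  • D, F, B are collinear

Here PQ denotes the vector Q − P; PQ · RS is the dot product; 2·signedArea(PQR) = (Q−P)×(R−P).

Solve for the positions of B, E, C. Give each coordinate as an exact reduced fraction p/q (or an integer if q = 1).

B = (118/145, 169/145)
C = (14161/5307, 26553/8845)
E = (1778/1769, 8899/8845)

1. B_x = 118/145  [D, F, B are collinear ∩ AB ⟂ DF]
2. B_y = 169/145  [D, F, B are collinear ∩ AB ⟂ DF]
   → B = (118/145, 169/145)
3. E_x = 1778/1769  [A, D, E are collinear ∩ BE ⟂ AD]
4. E_y = 8899/8845  [A, D, E are collinear ∩ BE ⟂ AD]
   → E = (1778/1769, 8899/8845)
5. C_x = 14161/5307  [line 6·x + -5·y + -1 = 0 ∩ |CF|² = 540360706/11542725]
6. C_y = 26553/8845  [line 6·x + -5·y + -1 = 0 ∩ |CF|² = 540360706/11542725]
   → C = (14161/5307, 26553/8845)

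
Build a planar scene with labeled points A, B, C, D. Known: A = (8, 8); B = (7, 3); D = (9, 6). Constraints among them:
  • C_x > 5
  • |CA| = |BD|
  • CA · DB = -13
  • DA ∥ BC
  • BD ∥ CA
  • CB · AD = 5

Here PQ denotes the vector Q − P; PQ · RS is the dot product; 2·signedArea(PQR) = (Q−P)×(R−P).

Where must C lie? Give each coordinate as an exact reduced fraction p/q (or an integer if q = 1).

1. C_x = 6  [BD ∥ CA ∩ DA ∥ BC]
2. C_y = 5  [BD ∥ CA ∩ DA ∥ BC]
   → C = (6, 5)

C = (6, 5)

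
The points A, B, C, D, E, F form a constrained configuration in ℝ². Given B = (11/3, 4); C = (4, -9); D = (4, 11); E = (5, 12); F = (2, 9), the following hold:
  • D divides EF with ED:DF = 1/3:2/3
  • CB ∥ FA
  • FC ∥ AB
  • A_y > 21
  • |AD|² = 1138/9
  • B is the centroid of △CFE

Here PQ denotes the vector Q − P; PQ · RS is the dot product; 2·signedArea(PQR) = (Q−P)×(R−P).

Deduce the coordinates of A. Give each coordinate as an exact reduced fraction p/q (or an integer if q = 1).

1. A_x = 5/3  [FC ∥ AB ∩ CB ∥ FA]
2. A_y = 22  [FC ∥ AB ∩ CB ∥ FA]
   → A = (5/3, 22)

A = (5/3, 22)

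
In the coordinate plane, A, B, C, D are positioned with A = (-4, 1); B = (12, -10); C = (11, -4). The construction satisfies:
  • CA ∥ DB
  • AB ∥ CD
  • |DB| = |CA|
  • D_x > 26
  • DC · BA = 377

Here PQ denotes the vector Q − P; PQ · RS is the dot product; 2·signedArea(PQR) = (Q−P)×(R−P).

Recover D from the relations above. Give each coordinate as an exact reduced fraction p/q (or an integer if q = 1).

D = (27, -15)

1. D_x = 27  [CA ∥ DB ∩ AB ∥ CD]
2. D_y = -15  [CA ∥ DB ∩ AB ∥ CD]
   → D = (27, -15)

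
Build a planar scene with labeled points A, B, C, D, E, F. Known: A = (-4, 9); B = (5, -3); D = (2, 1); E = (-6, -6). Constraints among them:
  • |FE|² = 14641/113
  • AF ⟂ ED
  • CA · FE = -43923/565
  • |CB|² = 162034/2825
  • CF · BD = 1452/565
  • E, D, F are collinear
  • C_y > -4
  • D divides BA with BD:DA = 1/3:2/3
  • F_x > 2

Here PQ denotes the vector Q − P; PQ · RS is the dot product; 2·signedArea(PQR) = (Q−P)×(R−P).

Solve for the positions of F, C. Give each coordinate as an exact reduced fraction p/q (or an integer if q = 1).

1. F_x = 290/113  [E, D, F are collinear ∩ AF ⟂ ED]
2. F_y = 169/113  [E, D, F are collinear ∩ AF ⟂ ED]
   → F = (290/113, 169/113)
3. C_x = -1454/565  [CA · FE = -43923/565 ∩ CF · BD = 1452/565]
4. C_y = -1696/565  [CA · FE = -43923/565 ∩ CF · BD = 1452/565]
   → C = (-1454/565, -1696/565)

C = (-1454/565, -1696/565)
F = (290/113, 169/113)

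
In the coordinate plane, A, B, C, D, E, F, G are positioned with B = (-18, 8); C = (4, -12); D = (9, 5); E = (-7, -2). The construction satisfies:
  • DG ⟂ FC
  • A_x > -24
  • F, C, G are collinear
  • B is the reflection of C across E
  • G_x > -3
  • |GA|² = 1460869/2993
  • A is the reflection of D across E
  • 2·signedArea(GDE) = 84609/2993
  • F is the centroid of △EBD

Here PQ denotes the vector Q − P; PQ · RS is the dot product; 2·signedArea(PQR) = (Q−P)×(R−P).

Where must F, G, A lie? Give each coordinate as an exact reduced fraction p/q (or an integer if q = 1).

1. F_x = -16/3  [F is the centroid of △EBD]
2. F_y = 11/3  [F is the centroid of △EBD]
   → F = (-16/3, 11/3)
3. G_x = -6480/2993  [F, C, G are collinear ∩ DG ⟂ FC]
4. G_y = -4943/2993  [F, C, G are collinear ∩ DG ⟂ FC]
   → G = (-6480/2993, -4943/2993)
5. A_x = -23  [A is the reflection of D across E]
6. A_y = -9  [A is the reflection of D across E]
   → A = (-23, -9)

A = (-23, -9)
F = (-16/3, 11/3)
G = (-6480/2993, -4943/2993)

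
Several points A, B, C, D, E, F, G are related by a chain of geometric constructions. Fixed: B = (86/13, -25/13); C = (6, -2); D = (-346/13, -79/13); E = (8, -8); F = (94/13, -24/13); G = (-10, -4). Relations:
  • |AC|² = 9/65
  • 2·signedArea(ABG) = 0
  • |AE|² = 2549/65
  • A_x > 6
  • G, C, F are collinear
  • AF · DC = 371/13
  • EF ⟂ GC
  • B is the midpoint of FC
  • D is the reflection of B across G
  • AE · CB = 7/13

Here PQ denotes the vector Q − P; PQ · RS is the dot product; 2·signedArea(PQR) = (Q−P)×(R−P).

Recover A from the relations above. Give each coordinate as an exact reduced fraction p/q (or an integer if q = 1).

A = (414/65, -127/65)

1. A_x = 414/65  [2·signedArea(ABG) = 0 ∩ AE · CB = 7/13]
2. A_y = -127/65  [2·signedArea(ABG) = 0 ∩ AE · CB = 7/13]
   → A = (414/65, -127/65)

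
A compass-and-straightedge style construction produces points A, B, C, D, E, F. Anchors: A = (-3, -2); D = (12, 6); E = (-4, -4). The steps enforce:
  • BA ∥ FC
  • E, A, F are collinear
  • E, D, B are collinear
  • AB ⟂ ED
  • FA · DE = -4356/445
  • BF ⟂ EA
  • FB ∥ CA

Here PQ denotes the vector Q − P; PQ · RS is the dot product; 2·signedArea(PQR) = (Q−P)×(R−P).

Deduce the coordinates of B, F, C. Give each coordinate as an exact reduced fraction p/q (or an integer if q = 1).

1. B_x = -212/89  [E, D, B are collinear ∩ AB ⟂ ED]
2. B_y = -266/89  [E, D, B are collinear ∩ AB ⟂ ED]
   → B = (-212/89, -266/89)
3. F_x = -1456/445  [E, A, F are collinear ∩ BF ⟂ EA]
4. F_y = -1132/445  [E, A, F are collinear ∩ BF ⟂ EA]
   → F = (-1456/445, -1132/445)
5. C_x = -1731/445  [FB ∥ CA ∩ BA ∥ FC]
6. C_y = -692/445  [FB ∥ CA ∩ BA ∥ FC]
   → C = (-1731/445, -692/445)

B = (-212/89, -266/89)
C = (-1731/445, -692/445)
F = (-1456/445, -1132/445)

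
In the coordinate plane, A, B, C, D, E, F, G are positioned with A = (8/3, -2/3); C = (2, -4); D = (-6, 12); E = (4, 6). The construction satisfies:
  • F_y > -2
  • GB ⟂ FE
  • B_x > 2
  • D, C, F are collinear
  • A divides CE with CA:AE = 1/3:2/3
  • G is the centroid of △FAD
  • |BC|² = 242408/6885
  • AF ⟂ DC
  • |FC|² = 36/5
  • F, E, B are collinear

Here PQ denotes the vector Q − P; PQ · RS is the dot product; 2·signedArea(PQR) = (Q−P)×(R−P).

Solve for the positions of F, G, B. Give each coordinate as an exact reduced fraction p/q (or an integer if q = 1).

B = (1748/765, 1474/765)
F = (4/5, -8/5)
G = (-38/45, 146/45)

1. F_x = 4/5  [D, C, F are collinear ∩ AF ⟂ DC]
2. F_y = -8/5  [D, C, F are collinear ∩ AF ⟂ DC]
   → F = (4/5, -8/5)
3. G_x = -38/45  [G is the centroid of △FAD]
4. G_y = 146/45  [G is the centroid of △FAD]
   → G = (-38/45, 146/45)
5. B_x = 1748/765  [F, E, B are collinear ∩ GB ⟂ FE]
6. B_y = 1474/765  [F, E, B are collinear ∩ GB ⟂ FE]
   → B = (1748/765, 1474/765)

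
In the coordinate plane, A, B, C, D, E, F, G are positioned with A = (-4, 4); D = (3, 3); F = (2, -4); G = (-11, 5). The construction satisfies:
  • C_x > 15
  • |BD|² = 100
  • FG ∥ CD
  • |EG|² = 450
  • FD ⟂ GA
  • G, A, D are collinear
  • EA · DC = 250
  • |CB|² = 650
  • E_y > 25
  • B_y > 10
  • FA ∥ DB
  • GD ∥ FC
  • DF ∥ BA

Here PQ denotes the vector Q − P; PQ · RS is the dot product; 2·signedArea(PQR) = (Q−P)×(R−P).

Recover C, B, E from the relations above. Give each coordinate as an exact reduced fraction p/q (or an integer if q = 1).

1. C_x = 16  [FG ∥ CD ∩ GD ∥ FC]
2. C_y = -6  [FG ∥ CD ∩ GD ∥ FC]
   → C = (16, -6)
3. B_x = -3  [DF ∥ BA ∩ FA ∥ DB]
4. B_y = 11  [DF ∥ BA ∩ FA ∥ DB]
   → B = (-3, 11)
5. E_x = -8  [line -13·x + 9·y + -338 = 0 ∩ |EG|² = 450]
6. E_y = 26  [line -13·x + 9·y + -338 = 0 ∩ |EG|² = 450]
   → E = (-8, 26)

B = (-3, 11)
C = (16, -6)
E = (-8, 26)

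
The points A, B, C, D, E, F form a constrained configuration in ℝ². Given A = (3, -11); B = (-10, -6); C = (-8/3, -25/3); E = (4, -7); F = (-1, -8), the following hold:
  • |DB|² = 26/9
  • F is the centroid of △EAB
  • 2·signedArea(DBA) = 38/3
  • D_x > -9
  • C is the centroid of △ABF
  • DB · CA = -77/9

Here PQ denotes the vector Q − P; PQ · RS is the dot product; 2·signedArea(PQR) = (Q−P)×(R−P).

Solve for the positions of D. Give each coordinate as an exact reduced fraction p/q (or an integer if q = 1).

D = (-25/3, -17/3)

1. D_x = -25/3  [2·signedArea(DBA) = 38/3 ∩ DB · CA = -77/9]
2. D_y = -17/3  [2·signedArea(DBA) = 38/3 ∩ DB · CA = -77/9]
   → D = (-25/3, -17/3)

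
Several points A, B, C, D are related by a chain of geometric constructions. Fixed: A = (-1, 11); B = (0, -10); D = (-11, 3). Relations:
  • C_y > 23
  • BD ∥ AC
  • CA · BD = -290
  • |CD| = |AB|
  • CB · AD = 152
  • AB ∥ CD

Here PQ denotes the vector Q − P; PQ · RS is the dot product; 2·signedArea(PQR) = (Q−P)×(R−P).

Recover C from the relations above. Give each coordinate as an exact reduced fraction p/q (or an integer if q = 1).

C = (-12, 24)

1. C_x = -12  [AB ∥ CD ∩ BD ∥ AC]
2. C_y = 24  [AB ∥ CD ∩ BD ∥ AC]
   → C = (-12, 24)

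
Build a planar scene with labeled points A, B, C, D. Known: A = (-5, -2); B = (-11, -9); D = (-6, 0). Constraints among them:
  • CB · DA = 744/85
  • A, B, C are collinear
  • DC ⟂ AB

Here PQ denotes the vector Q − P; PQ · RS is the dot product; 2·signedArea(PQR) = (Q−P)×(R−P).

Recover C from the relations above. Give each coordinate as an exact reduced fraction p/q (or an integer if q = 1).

C = (-377/85, -114/85)

1. C_x = -377/85  [A, B, C are collinear ∩ DC ⟂ AB]
2. C_y = -114/85  [A, B, C are collinear ∩ DC ⟂ AB]
   → C = (-377/85, -114/85)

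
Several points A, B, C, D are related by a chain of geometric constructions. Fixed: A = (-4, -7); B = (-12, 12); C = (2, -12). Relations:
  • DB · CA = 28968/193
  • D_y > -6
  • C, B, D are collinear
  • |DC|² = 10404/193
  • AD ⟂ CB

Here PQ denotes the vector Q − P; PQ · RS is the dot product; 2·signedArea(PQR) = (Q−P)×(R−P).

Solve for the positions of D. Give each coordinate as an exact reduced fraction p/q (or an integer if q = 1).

D = (-328/193, -1092/193)

1. D_x = -328/193  [C, B, D are collinear ∩ AD ⟂ CB]
2. D_y = -1092/193  [C, B, D are collinear ∩ AD ⟂ CB]
   → D = (-328/193, -1092/193)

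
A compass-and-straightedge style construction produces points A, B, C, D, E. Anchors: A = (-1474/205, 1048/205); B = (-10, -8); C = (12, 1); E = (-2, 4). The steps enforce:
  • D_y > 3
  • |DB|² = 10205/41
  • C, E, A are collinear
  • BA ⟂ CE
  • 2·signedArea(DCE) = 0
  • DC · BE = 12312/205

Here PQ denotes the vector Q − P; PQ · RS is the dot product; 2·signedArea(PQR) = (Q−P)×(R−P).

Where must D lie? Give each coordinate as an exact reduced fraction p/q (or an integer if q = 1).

D = (192/205, 691/205)

1. D_x = 192/205  [2·signedArea(DCE) = 0 ∩ DC · BE = 12312/205]
2. D_y = 691/205  [2·signedArea(DCE) = 0 ∩ DC · BE = 12312/205]
   → D = (192/205, 691/205)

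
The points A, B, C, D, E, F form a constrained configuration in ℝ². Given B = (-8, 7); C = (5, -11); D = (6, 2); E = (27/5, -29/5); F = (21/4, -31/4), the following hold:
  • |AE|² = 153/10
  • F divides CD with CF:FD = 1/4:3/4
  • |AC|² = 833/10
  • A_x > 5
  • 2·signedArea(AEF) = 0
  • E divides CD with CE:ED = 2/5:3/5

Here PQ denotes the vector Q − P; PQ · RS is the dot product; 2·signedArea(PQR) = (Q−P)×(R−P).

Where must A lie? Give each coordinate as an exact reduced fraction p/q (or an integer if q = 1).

1. A_x = 57/10  [line 39/20·x + -3/20·y + -57/5 = 0 ∩ |AC|² = 833/10]
2. A_y = -19/10  [line 39/20·x + -3/20·y + -57/5 = 0 ∩ |AC|² = 833/10]
   → A = (57/10, -19/10)

A = (57/10, -19/10)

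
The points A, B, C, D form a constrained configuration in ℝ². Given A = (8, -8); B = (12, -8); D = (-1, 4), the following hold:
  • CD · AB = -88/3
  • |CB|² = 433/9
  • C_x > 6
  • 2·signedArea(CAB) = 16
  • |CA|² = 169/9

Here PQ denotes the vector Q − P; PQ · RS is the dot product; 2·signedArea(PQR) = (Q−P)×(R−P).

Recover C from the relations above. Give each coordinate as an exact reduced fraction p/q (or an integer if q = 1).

C = (19/3, -4)

1. C_x = 19/3  [CD · AB = -88/3 ∩ 2·signedArea(CAB) = 16]
2. C_y = -4  [CD · AB = -88/3 ∩ 2·signedArea(CAB) = 16]
   → C = (19/3, -4)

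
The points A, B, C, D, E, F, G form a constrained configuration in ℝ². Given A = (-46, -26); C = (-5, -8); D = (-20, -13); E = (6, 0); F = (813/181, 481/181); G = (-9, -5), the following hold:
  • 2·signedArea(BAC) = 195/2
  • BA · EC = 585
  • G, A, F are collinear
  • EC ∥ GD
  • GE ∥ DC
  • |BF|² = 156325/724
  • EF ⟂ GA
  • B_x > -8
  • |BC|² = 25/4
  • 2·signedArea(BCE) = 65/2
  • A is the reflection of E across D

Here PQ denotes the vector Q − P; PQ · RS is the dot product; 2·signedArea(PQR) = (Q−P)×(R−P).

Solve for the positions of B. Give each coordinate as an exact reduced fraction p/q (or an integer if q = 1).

B = (-7, -13/2)

1. B_x = -7  [2·signedArea(BAC) = 195/2 ∩ BA · EC = 585]
2. B_y = -13/2  [2·signedArea(BAC) = 195/2 ∩ BA · EC = 585]
   → B = (-7, -13/2)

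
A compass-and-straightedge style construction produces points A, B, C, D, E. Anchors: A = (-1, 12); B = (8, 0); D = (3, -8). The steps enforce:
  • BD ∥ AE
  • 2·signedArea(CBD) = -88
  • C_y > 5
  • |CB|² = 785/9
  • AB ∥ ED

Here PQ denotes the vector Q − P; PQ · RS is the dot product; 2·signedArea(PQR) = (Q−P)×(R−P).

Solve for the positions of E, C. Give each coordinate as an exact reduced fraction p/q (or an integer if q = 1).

1. E_x = -6  [AB ∥ ED ∩ BD ∥ AE]
2. E_y = 4  [AB ∥ ED ∩ BD ∥ AE]
   → E = (-6, 4)
3. C_x = 1/3  [line 8·x + -5·y + 24 = 0 ∩ |CB|² = 785/9]
4. C_y = 16/3  [line 8·x + -5·y + 24 = 0 ∩ |CB|² = 785/9]
   → C = (1/3, 16/3)

C = (1/3, 16/3)
E = (-6, 4)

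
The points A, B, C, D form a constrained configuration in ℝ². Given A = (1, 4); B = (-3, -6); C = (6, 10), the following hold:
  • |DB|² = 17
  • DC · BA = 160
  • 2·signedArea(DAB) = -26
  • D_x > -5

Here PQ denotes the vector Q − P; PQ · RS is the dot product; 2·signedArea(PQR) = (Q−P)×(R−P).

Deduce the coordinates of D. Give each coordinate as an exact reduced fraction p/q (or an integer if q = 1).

D = (-4, -2)

1. D_x = -4  [DC · BA = 160 ∩ 2·signedArea(DAB) = -26]
2. D_y = -2  [DC · BA = 160 ∩ 2·signedArea(DAB) = -26]
   → D = (-4, -2)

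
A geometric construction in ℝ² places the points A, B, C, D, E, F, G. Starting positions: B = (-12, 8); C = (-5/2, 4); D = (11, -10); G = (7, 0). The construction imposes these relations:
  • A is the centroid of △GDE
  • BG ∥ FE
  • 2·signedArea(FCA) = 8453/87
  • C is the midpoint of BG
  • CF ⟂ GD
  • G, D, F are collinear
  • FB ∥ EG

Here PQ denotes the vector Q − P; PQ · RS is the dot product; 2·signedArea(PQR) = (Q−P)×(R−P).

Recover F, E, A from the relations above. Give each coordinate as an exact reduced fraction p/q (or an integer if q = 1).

A = (1198/87, -109/29)
E = (676/29, -37/29)
F = (125/29, 195/29)

1. F_x = 125/29  [G, D, F are collinear ∩ CF ⟂ GD]
2. F_y = 195/29  [G, D, F are collinear ∩ CF ⟂ GD]
   → F = (125/29, 195/29)
3. E_x = 676/29  [FB ∥ EG ∩ BG ∥ FE]
4. E_y = -37/29  [FB ∥ EG ∩ BG ∥ FE]
   → E = (676/29, -37/29)
5. A_x = 1198/87  [A is the centroid of △GDE]
6. A_y = -109/29  [A is the centroid of △GDE]
   → A = (1198/87, -109/29)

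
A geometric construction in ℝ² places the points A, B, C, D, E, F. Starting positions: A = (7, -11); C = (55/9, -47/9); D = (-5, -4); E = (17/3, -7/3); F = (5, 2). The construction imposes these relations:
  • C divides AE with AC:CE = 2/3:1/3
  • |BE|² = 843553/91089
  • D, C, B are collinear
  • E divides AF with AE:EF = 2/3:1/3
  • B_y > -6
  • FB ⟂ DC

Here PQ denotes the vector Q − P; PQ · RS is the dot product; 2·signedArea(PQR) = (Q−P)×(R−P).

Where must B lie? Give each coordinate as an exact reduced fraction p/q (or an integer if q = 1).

1. B_x = 42795/10121  [D, C, B are collinear ∩ FB ⟂ DC]
2. B_y = -50758/10121  [D, C, B are collinear ∩ FB ⟂ DC]
   → B = (42795/10121, -50758/10121)

B = (42795/10121, -50758/10121)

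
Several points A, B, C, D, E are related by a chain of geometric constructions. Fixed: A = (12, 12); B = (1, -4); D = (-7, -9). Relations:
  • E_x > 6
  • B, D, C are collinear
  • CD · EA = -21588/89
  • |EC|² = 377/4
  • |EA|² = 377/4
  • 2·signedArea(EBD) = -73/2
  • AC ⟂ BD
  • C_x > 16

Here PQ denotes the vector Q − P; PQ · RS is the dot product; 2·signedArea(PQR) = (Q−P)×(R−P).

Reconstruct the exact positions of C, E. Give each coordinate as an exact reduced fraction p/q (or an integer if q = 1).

C = (1433/89, 484/89)
E = (13/2, 4)

1. C_x = 1433/89  [B, D, C are collinear ∩ AC ⟂ BD]
2. C_y = 484/89  [B, D, C are collinear ∩ AC ⟂ BD]
   → C = (1433/89, 484/89)
3. E_x = 13/2  [2·signedArea(EBD) = -73/2 ∩ CD · EA = -21588/89]
4. E_y = 4  [2·signedArea(EBD) = -73/2 ∩ CD · EA = -21588/89]
   → E = (13/2, 4)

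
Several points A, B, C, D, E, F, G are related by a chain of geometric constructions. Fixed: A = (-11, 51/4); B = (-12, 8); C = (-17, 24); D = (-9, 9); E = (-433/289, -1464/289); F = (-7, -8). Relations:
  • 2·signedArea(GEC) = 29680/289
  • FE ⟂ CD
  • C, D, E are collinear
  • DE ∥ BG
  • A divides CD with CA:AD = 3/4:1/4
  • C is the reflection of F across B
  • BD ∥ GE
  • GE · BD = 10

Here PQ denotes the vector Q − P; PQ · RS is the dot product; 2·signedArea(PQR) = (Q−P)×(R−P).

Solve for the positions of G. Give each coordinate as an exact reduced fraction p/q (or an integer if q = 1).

1. G_x = -1300/289  [BD ∥ GE ∩ DE ∥ BG]
2. G_y = -1753/289  [BD ∥ GE ∩ DE ∥ BG]
   → G = (-1300/289, -1753/289)

G = (-1300/289, -1753/289)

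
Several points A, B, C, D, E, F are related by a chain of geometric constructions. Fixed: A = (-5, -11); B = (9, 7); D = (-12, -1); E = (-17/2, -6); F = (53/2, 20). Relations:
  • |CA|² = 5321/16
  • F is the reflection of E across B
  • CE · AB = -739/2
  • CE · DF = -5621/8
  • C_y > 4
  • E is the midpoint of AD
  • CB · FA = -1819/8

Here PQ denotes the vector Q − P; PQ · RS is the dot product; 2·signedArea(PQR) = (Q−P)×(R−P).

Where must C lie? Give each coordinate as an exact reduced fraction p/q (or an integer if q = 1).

C = (15/4, 5)

1. C_x = 15/4  [CE · DF = -5621/8 ∩ CE · AB = -739/2]
2. C_y = 5  [CE · DF = -5621/8 ∩ CE · AB = -739/2]
   → C = (15/4, 5)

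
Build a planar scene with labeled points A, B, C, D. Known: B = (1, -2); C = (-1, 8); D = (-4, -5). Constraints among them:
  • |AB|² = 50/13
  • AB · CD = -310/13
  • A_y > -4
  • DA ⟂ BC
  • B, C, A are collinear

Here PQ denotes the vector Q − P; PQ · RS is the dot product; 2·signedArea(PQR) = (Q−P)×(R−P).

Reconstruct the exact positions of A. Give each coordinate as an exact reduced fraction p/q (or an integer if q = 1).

1. A_x = 18/13  [B, C, A are collinear ∩ DA ⟂ BC]
2. A_y = -51/13  [B, C, A are collinear ∩ DA ⟂ BC]
   → A = (18/13, -51/13)

A = (18/13, -51/13)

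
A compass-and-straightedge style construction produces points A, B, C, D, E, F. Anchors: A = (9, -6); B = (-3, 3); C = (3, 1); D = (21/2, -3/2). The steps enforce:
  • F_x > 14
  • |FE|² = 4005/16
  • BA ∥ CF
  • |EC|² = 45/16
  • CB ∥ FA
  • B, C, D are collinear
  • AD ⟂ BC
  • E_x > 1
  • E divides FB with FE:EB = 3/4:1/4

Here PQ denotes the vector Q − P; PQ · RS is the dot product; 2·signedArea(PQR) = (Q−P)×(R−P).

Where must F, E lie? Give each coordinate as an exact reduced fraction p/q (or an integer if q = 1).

1. F_x = 15  [CB ∥ FA ∩ BA ∥ CF]
2. F_y = -8  [CB ∥ FA ∩ BA ∥ CF]
   → F = (15, -8)
3. E_x = 3/2  [E divides FB with FE:EB = 3/4:1/4]
4. E_y = 1/4  [E divides FB with FE:EB = 3/4:1/4]
   → E = (3/2, 1/4)

E = (3/2, 1/4)
F = (15, -8)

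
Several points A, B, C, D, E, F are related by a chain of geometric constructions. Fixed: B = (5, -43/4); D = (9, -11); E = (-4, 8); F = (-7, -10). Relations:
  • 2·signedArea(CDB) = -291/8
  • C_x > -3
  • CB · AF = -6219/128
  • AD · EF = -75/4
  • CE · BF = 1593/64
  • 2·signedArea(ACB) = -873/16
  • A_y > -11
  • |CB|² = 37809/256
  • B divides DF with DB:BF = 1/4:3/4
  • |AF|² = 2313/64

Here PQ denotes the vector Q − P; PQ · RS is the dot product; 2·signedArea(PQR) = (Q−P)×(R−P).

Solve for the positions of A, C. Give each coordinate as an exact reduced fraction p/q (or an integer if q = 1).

1. C_x = -5/2  [CE · BF = 1593/64 ∩ 2·signedArea(CDB) = -291/8]
2. C_y = -19/16  [CE · BF = 1593/64 ∩ 2·signedArea(CDB) = -291/8]
   → C = (-5/2, -19/16)
3. A_x = -1  [2·signedArea(ACB) = -873/16 ∩ CB · AF = -6219/128]
4. A_y = -83/8  [2·signedArea(ACB) = -873/16 ∩ CB · AF = -6219/128]
   → A = (-1, -83/8)

A = (-1, -83/8)
C = (-5/2, -19/16)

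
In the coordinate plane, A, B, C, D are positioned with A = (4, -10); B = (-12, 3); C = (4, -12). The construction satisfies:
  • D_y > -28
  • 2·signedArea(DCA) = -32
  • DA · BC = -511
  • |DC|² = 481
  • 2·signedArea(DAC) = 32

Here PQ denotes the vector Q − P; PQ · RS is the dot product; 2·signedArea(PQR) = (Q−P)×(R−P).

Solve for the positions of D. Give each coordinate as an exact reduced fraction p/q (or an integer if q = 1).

D = (20, -27)

1. D_x = 20  [2·signedArea(DCA) = -32 ∩ DA · BC = -511]
2. D_y = -27  [2·signedArea(DCA) = -32 ∩ DA · BC = -511]
   → D = (20, -27)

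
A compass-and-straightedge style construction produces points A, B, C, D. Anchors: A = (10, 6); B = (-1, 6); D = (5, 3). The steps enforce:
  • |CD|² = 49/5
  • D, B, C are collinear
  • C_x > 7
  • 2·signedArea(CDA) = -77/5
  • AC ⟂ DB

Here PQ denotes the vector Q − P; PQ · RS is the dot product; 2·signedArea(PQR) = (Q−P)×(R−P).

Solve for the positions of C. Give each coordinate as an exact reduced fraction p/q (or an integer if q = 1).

C = (39/5, 8/5)

1. C_x = 39/5  [D, B, C are collinear ∩ AC ⟂ DB]
2. C_y = 8/5  [D, B, C are collinear ∩ AC ⟂ DB]
   → C = (39/5, 8/5)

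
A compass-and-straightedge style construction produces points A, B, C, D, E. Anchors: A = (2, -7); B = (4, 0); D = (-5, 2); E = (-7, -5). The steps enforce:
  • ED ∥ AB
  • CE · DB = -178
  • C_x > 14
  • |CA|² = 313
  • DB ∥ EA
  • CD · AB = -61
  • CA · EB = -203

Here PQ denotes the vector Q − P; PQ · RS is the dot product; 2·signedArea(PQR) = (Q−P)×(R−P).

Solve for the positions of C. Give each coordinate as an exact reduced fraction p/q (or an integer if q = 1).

C = (15, 5)

1. C_x = 15  [CA · EB = -203 ∩ CD · AB = -61]
2. C_y = 5  [CA · EB = -203 ∩ CD · AB = -61]
   → C = (15, 5)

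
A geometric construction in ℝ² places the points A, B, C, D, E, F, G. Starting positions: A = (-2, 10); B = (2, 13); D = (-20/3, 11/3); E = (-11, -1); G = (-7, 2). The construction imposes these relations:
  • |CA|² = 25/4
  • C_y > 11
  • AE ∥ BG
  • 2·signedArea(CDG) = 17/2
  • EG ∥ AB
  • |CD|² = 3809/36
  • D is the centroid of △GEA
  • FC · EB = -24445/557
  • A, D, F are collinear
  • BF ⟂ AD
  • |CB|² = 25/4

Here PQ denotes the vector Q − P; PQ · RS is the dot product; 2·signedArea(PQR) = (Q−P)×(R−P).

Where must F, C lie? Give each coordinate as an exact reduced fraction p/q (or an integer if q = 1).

1. F_x = 468/557  [A, D, F are collinear ∩ BF ⟂ AD]
2. F_y = 7717/557  [A, D, F are collinear ∩ BF ⟂ AD]
   → F = (468/557, 7717/557)
3. C_x = 0  [2·signedArea(CDG) = 17/2 ∩ FC · EB = -24445/557]
4. C_y = 23/2  [2·signedArea(CDG) = 17/2 ∩ FC · EB = -24445/557]
   → C = (0, 23/2)

C = (0, 23/2)
F = (468/557, 7717/557)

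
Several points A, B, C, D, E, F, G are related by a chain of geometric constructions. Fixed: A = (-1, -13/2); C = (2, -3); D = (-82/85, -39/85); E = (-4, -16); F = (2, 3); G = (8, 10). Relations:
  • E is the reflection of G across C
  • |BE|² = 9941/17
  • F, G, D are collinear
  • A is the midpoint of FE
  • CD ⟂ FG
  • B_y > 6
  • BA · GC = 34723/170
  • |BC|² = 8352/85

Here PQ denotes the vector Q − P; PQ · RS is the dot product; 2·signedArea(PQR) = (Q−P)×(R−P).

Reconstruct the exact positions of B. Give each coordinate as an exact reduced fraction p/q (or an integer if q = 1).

1. B_x = 422/85  [line 6·x + 13·y + -9669/85 = 0 ∩ |BE|² = 9941/17]
2. B_y = 549/85  [line 6·x + 13·y + -9669/85 = 0 ∩ |BE|² = 9941/17]
   → B = (422/85, 549/85)

B = (422/85, 549/85)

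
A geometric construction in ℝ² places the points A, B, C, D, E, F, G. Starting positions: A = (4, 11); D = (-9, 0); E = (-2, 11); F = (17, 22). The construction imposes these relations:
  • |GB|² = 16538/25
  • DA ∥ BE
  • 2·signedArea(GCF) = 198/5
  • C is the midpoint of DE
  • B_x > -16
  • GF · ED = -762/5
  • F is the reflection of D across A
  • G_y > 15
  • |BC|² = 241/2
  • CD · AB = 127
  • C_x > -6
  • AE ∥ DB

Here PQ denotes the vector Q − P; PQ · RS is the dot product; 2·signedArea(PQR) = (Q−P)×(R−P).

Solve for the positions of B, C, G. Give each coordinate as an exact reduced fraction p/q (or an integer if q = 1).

1. B_x = -15  [DA ∥ BE ∩ AE ∥ DB]
2. B_y = 0  [DA ∥ BE ∩ AE ∥ DB]
   → B = (-15, 0)
3. C_x = -11/2  [C is the midpoint of DE]
4. C_y = 11/2  [C is the midpoint of DE]
   → C = (-11/2, 11/2)
5. G_x = 28/5  [2·signedArea(GCF) = 198/5 ∩ GF · ED = -762/5]
6. G_y = 77/5  [2·signedArea(GCF) = 198/5 ∩ GF · ED = -762/5]
   → G = (28/5, 77/5)

B = (-15, 0)
C = (-11/2, 11/2)
G = (28/5, 77/5)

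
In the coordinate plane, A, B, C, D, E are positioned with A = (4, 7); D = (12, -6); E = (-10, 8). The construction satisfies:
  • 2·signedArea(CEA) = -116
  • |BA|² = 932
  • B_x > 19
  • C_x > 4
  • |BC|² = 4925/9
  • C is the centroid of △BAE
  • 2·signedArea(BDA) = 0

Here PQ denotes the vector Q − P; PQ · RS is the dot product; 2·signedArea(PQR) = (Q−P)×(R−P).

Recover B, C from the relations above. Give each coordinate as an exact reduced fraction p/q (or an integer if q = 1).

1. B_x = 20  [line -13·x + -8·y + 108 = 0 ∩ |BA|² = 932]
2. B_y = -19  [line -13·x + -8·y + 108 = 0 ∩ |BA|² = 932]
   → B = (20, -19)
3. C_x = 14/3  [C is the centroid of △BAE]
4. C_y = -4/3  [C is the centroid of △BAE]
   → C = (14/3, -4/3)

B = (20, -19)
C = (14/3, -4/3)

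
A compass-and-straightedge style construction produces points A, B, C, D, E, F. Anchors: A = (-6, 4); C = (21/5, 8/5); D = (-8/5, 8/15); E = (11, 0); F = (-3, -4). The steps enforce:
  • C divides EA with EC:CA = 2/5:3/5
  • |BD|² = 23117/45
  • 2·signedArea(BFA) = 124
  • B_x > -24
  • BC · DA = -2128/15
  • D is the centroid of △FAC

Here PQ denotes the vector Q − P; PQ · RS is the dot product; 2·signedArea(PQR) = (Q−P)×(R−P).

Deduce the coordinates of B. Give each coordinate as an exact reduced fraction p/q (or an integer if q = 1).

1. B_x = -23  [2·signedArea(BFA) = 124 ∩ BC · DA = -2128/15]
2. B_y = 8  [2·signedArea(BFA) = 124 ∩ BC · DA = -2128/15]
   → B = (-23, 8)

B = (-23, 8)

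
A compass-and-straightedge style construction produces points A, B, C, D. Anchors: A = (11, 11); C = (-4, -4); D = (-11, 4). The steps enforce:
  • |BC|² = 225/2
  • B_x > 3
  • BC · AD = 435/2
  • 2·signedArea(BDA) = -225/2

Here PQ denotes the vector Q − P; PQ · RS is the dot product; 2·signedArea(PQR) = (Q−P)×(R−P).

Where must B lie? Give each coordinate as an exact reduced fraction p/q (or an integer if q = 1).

1. B_x = 7/2  [2·signedArea(BDA) = -225/2 ∩ BC · AD = 435/2]
2. B_y = 7/2  [2·signedArea(BDA) = -225/2 ∩ BC · AD = 435/2]
   → B = (7/2, 7/2)

B = (7/2, 7/2)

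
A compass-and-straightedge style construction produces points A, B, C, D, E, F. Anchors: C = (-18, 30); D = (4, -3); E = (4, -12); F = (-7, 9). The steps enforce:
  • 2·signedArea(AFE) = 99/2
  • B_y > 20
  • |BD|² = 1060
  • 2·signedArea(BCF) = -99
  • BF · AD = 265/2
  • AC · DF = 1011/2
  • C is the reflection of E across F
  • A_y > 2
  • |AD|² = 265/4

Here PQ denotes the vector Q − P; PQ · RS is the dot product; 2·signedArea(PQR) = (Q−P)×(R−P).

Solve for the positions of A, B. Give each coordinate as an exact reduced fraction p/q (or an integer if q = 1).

1. A_x = -3/2  [2·signedArea(AFE) = 99/2 ∩ AC · DF = 1011/2]
2. A_y = 3  [2·signedArea(AFE) = 99/2 ∩ AC · DF = 1011/2]
   → A = (-3/2, 3)
3. B_x = -18  [BF · AD = 265/2 ∩ 2·signedArea(BCF) = -99]
4. B_y = 21  [BF · AD = 265/2 ∩ 2·signedArea(BCF) = -99]
   → B = (-18, 21)

A = (-3/2, 3)
B = (-18, 21)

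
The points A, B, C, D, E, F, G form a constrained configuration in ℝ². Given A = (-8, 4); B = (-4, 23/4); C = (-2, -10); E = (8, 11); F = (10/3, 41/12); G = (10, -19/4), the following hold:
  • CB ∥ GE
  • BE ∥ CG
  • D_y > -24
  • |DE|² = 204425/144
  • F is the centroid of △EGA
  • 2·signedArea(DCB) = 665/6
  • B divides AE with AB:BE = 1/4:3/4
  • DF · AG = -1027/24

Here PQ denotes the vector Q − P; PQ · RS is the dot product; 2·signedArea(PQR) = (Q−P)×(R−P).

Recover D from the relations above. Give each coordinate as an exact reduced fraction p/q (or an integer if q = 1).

D = (-22/3, -281/12)

1. D_x = -22/3  [2·signedArea(DCB) = 665/6 ∩ DF · AG = -1027/24]
2. D_y = -281/12  [2·signedArea(DCB) = 665/6 ∩ DF · AG = -1027/24]
   → D = (-22/3, -281/12)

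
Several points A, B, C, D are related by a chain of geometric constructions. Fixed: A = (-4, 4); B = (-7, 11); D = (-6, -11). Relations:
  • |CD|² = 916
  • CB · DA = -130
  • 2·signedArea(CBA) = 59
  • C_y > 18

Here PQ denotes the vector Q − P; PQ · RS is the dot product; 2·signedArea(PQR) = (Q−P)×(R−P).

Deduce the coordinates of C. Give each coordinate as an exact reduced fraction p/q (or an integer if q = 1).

C = (-2, 19)

1. C_x = -2  [2·signedArea(CBA) = 59 ∩ CB · DA = -130]
2. C_y = 19  [2·signedArea(CBA) = 59 ∩ CB · DA = -130]
   → C = (-2, 19)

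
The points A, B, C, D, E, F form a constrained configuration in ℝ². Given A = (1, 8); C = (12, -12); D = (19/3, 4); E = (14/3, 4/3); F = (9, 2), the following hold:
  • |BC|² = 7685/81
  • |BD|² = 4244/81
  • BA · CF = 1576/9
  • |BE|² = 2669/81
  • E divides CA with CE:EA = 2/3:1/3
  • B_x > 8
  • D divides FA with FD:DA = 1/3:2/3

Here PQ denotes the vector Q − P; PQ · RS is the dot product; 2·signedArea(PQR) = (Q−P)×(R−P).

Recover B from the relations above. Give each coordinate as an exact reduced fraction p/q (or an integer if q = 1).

1. B_x = 77/9  [line 3·x + -14·y + -595/9 = 0 ∩ |BE|² = 2669/81]
2. B_y = -26/9  [line 3·x + -14·y + -595/9 = 0 ∩ |BE|² = 2669/81]
   → B = (77/9, -26/9)

B = (77/9, -26/9)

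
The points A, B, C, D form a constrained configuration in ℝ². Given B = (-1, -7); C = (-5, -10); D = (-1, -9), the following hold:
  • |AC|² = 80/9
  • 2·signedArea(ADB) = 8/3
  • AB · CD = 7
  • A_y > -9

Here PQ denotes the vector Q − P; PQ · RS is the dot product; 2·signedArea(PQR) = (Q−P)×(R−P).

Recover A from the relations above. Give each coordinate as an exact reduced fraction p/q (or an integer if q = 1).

A = (-7/3, -26/3)

1. A_x = -7/3  [2·signedArea(ADB) = 8/3 ∩ AB · CD = 7]
2. A_y = -26/3  [2·signedArea(ADB) = 8/3 ∩ AB · CD = 7]
   → A = (-7/3, -26/3)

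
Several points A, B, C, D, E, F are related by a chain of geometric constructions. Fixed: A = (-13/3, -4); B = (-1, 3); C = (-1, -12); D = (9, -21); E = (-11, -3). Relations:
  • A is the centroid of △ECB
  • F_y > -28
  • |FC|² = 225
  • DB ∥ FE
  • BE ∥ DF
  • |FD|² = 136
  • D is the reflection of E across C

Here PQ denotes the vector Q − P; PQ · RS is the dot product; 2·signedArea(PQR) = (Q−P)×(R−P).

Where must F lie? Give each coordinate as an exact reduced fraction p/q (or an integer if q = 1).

F = (-1, -27)

1. F_x = -1  [DB ∥ FE ∩ BE ∥ DF]
2. F_y = -27  [DB ∥ FE ∩ BE ∥ DF]
   → F = (-1, -27)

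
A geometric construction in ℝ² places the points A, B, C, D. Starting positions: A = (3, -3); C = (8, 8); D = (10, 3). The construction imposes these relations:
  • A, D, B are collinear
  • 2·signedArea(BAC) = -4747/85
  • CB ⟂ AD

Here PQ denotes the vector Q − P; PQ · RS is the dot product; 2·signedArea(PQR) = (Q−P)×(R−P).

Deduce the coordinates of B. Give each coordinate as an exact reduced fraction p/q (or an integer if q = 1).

1. B_x = 962/85  [A, D, B are collinear ∩ CB ⟂ AD]
2. B_y = 351/85  [A, D, B are collinear ∩ CB ⟂ AD]
   → B = (962/85, 351/85)

B = (962/85, 351/85)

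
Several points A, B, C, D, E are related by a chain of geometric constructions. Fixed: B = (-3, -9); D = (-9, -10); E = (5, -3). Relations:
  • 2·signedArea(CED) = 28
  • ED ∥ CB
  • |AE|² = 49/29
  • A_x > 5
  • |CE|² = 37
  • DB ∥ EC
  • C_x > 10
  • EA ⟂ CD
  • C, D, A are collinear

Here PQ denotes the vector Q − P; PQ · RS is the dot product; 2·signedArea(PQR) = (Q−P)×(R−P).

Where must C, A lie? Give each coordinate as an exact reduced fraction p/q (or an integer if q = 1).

1. C_x = 11  [ED ∥ CB ∩ DB ∥ EC]
2. C_y = -2  [ED ∥ CB ∩ DB ∥ EC]
   → C = (11, -2)
3. A_x = 159/29  [C, D, A are collinear ∩ EA ⟂ CD]
4. A_y = -122/29  [C, D, A are collinear ∩ EA ⟂ CD]
   → A = (159/29, -122/29)

A = (159/29, -122/29)
C = (11, -2)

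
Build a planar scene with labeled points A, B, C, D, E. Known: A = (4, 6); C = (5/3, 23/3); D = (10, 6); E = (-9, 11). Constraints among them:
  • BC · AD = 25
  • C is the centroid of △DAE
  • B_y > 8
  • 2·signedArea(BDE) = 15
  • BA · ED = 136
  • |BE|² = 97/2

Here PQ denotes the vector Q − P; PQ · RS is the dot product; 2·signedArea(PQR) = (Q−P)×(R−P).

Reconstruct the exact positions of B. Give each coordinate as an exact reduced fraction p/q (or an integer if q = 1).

B = (-5/2, 17/2)

1. B_x = -5/2  [BC · AD = 25 ∩ 2·signedArea(BDE) = 15]
2. B_y = 17/2  [BC · AD = 25 ∩ 2·signedArea(BDE) = 15]
   → B = (-5/2, 17/2)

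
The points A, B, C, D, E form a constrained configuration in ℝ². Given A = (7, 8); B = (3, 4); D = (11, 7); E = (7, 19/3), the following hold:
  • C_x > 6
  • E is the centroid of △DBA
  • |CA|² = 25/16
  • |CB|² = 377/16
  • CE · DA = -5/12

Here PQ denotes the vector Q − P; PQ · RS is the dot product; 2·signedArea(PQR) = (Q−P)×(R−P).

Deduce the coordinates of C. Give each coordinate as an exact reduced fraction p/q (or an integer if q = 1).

C = (7, 27/4)

1. C_x = 7  [line 4·x + -1·y + -85/4 = 0 ∩ |CB|² = 377/16]
2. C_y = 27/4  [line 4·x + -1·y + -85/4 = 0 ∩ |CB|² = 377/16]
   → C = (7, 27/4)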